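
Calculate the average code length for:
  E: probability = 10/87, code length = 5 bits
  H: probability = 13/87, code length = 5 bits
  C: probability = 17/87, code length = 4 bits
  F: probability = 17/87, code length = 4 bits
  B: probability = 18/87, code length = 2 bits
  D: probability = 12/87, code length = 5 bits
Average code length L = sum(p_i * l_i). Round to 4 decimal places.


Weighted contributions p_i * l_i:
  E: (10/87) * 5 = 50/87
  H: (13/87) * 5 = 65/87
  C: (17/87) * 4 = 68/87
  F: (17/87) * 4 = 68/87
  B: (18/87) * 2 = 36/87
  D: (12/87) * 5 = 60/87
Sum = (50 + 65 + 68 + 68 + 36 + 60)/87 = 347/87

L = 347/87 = 3.9885 bits/symbol


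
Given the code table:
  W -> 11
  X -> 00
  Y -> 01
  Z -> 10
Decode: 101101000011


Decoding:
10 -> Z
11 -> W
01 -> Y
00 -> X
00 -> X
11 -> W


Result: ZWYXXW


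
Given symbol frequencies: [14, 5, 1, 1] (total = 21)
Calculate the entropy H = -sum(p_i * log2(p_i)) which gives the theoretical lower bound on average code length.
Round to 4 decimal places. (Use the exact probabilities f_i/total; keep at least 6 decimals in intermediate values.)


Per-symbol terms -p_i * log2(p_i) with p_i = f_i/21:
  p = 14/21 = 0.666667: log2(p) = -0.584963, -p*log2(p) = 0.389975
  p = 5/21 = 0.238095: log2(p) = -2.070389, -p*log2(p) = 0.492950
  p = 1/21 = 0.047619: log2(p) = -4.392317, -p*log2(p) = 0.209158
  p = 1/21 = 0.047619: log2(p) = -4.392317, -p*log2(p) = 0.209158
H = 0.389975 + 0.492950 + 0.209158 + 0.209158 = 1.301241

H = 1.3012 bits/symbol


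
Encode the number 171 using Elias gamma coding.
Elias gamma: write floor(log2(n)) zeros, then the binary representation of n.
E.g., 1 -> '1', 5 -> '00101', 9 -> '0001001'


num_bits = floor(log2(171)) + 1 = 8
leading_zeros = num_bits - 1 = 7
binary(171) = 10101011

Elias gamma(171) = '0000000' + '10101011' = 000000010101011 (15 bits)


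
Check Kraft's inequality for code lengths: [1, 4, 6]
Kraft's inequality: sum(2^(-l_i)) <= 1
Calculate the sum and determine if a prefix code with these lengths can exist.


Sum = 2^(-1) + 2^(-4) + 2^(-6)
    = 0.5 + 0.0625 + 0.015625
    = 37/64 = 0.578125
Since 0.578125 <= 1, Kraft's inequality IS satisfied.
A prefix code with these lengths CAN exist.

Kraft sum = 0.578125. Satisfied.


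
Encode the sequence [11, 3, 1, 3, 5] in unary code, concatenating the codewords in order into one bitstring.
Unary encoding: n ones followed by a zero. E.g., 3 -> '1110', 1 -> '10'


Encode each number as n ones followed by a terminating 0:
  11 -> 111111111110 (12 bits)
  3 -> 1110 (4 bits)
  1 -> 10 (2 bits)
  3 -> 1110 (4 bits)
  5 -> 111110 (6 bits)
Total length = 12 + 4 + 2 + 4 + 6 = 28 bits.

Unary([11, 3, 1, 3, 5]) = 1111111111101110101110111110 (28 bits)


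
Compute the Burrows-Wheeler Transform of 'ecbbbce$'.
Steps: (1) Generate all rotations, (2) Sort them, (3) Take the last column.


Rotations (sorted):
  0: $ecbbbce -> last char: e
  1: bbbce$ec -> last char: c
  2: bbce$ecb -> last char: b
  3: bce$ecbb -> last char: b
  4: cbbbce$e -> last char: e
  5: ce$ecbbb -> last char: b
  6: e$ecbbbc -> last char: c
  7: ecbbbce$ -> last char: $


BWT = ecbbebc$


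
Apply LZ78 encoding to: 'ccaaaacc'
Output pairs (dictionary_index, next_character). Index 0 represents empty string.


LZ78 encoding steps:
Dictionary: {0: ''}
Step 1: w='' (idx 0), next='c' -> output (0, 'c'), add 'c' as idx 1
Step 2: w='c' (idx 1), next='a' -> output (1, 'a'), add 'ca' as idx 2
Step 3: w='' (idx 0), next='a' -> output (0, 'a'), add 'a' as idx 3
Step 4: w='a' (idx 3), next='a' -> output (3, 'a'), add 'aa' as idx 4
Step 5: w='c' (idx 1), next='c' -> output (1, 'c'), add 'cc' as idx 5


Encoded: [(0, 'c'), (1, 'a'), (0, 'a'), (3, 'a'), (1, 'c')]


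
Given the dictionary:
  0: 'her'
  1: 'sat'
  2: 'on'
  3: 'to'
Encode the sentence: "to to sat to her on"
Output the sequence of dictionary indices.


Look up each word in the dictionary:
  'to' -> 3
  'to' -> 3
  'sat' -> 1
  'to' -> 3
  'her' -> 0
  'on' -> 2

Encoded: [3, 3, 1, 3, 0, 2]


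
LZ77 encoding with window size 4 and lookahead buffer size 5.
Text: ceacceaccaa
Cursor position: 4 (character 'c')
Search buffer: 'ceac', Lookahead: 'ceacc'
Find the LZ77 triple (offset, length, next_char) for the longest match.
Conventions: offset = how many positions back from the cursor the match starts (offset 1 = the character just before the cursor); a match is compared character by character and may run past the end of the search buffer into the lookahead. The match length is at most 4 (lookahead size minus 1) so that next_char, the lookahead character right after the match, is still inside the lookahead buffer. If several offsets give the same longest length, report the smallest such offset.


Try each offset into the search buffer:
  offset=1 (pos 3, char 'c'): match length 1
  offset=2 (pos 2, char 'a'): match length 0
  offset=3 (pos 1, char 'e'): match length 0
  offset=4 (pos 0, char 'c'): match length 4
Longest match has length 4 at offset 4.
next_char = character at position 4 + 4 = 8 -> 'c'

Best match: offset=4, length=4 (matching 'ceac' starting at position 0)
LZ77 triple: (4, 4, 'c')


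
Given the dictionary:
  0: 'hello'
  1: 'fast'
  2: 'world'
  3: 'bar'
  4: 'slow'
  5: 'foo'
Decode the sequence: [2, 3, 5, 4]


Look up each index in the dictionary:
  2 -> 'world'
  3 -> 'bar'
  5 -> 'foo'
  4 -> 'slow'

Decoded: "world bar foo slow"


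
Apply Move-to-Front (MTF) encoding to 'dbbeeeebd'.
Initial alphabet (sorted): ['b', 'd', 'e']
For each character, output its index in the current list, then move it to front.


MTF encoding:
'd': index 1 in ['b', 'd', 'e'] -> ['d', 'b', 'e']
'b': index 1 in ['d', 'b', 'e'] -> ['b', 'd', 'e']
'b': index 0 in ['b', 'd', 'e'] -> ['b', 'd', 'e']
'e': index 2 in ['b', 'd', 'e'] -> ['e', 'b', 'd']
'e': index 0 in ['e', 'b', 'd'] -> ['e', 'b', 'd']
'e': index 0 in ['e', 'b', 'd'] -> ['e', 'b', 'd']
'e': index 0 in ['e', 'b', 'd'] -> ['e', 'b', 'd']
'b': index 1 in ['e', 'b', 'd'] -> ['b', 'e', 'd']
'd': index 2 in ['b', 'e', 'd'] -> ['d', 'b', 'e']


Output: [1, 1, 0, 2, 0, 0, 0, 1, 2]


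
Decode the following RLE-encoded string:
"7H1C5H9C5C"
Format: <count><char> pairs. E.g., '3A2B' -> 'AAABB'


Expanding each <count><char> pair:
  7H -> 'HHHHHHH'
  1C -> 'C'
  5H -> 'HHHHH'
  9C -> 'CCCCCCCCC'
  5C -> 'CCCCC'

Decoded = HHHHHHHCHHHHHCCCCCCCCCCCCCC


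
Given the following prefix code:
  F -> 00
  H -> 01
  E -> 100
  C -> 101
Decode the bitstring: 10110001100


Decoding step by step:
Bits 101 -> C
Bits 100 -> E
Bits 01 -> H
Bits 100 -> E


Decoded message: CEHE


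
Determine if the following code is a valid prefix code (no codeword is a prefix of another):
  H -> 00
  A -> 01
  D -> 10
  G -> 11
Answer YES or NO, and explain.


Checking each pair (does one codeword prefix another?):
  H='00' vs A='01': no prefix
  H='00' vs D='10': no prefix
  H='00' vs G='11': no prefix
  A='01' vs H='00': no prefix
  A='01' vs D='10': no prefix
  A='01' vs G='11': no prefix
  D='10' vs H='00': no prefix
  D='10' vs A='01': no prefix
  D='10' vs G='11': no prefix
  G='11' vs H='00': no prefix
  G='11' vs A='01': no prefix
  G='11' vs D='10': no prefix
No violation found over all pairs.

YES -- this is a valid prefix code. No codeword is a prefix of any other codeword.


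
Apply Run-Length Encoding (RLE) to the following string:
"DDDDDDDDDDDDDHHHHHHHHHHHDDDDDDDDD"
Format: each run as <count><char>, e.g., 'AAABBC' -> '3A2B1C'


Scanning runs left to right:
  i=0: run of 'D' x 13 -> '13D'
  i=13: run of 'H' x 11 -> '11H'
  i=24: run of 'D' x 9 -> '9D'

RLE = 13D11H9D


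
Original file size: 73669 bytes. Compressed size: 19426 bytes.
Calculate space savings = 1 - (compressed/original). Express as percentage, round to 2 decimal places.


ratio = compressed/original = 19426/73669 = 0.263693
savings = 1 - ratio = 1 - 0.263693 = 0.736307
as a percentage: 0.736307 * 100 = 73.63%

Space savings = 1 - 19426/73669 = 73.63%


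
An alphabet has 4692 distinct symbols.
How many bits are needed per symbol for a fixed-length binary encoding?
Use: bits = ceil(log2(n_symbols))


log2(4692) = 12.196
Bracket: 2^12 = 4096 < 4692 <= 2^13 = 8192
So ceil(log2(4692)) = 13

bits = ceil(log2(4692)) = ceil(12.196) = 13 bits


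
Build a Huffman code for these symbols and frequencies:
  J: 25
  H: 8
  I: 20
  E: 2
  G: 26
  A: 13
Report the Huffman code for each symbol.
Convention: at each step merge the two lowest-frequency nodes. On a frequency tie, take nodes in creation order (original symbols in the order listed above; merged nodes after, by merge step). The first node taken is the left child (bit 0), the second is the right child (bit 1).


Huffman tree construction:
Step 1: Merge E(2) + H(8) = 10
Step 2: Merge (E+H)(10) + A(13) = 23
Step 3: Merge I(20) + ((E+H)+A)(23) = 43
Step 4: Merge J(25) + G(26) = 51
Step 5: Merge (I+((E+H)+A))(43) + (J+G)(51) = 94
Read each symbol's code off the tree from the root (left child = 0, right child = 1).

Codes:
  J: 10 (length 2)
  H: 0101 (length 4)
  I: 00 (length 2)
  E: 0100 (length 4)
  G: 11 (length 2)
  A: 011 (length 3)
Average code length: 221/94 = 2.3511 bits/symbol


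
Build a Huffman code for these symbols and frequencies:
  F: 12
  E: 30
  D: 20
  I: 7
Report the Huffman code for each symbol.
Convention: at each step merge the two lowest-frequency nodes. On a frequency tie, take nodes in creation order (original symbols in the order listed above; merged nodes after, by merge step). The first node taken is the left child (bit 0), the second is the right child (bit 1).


Huffman tree construction:
Step 1: Merge I(7) + F(12) = 19
Step 2: Merge (I+F)(19) + D(20) = 39
Step 3: Merge E(30) + ((I+F)+D)(39) = 69
Read each symbol's code off the tree from the root (left child = 0, right child = 1).

Codes:
  F: 101 (length 3)
  E: 0 (length 1)
  D: 11 (length 2)
  I: 100 (length 3)
Average code length: 127/69 = 1.8406 bits/symbol


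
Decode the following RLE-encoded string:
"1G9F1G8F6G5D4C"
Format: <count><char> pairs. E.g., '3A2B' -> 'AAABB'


Expanding each <count><char> pair:
  1G -> 'G'
  9F -> 'FFFFFFFFF'
  1G -> 'G'
  8F -> 'FFFFFFFF'
  6G -> 'GGGGGG'
  5D -> 'DDDDD'
  4C -> 'CCCC'

Decoded = GFFFFFFFFFGFFFFFFFFGGGGGGDDDDDCCCC


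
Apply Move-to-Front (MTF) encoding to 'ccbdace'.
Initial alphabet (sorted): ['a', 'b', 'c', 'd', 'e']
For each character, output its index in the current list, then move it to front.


MTF encoding:
'c': index 2 in ['a', 'b', 'c', 'd', 'e'] -> ['c', 'a', 'b', 'd', 'e']
'c': index 0 in ['c', 'a', 'b', 'd', 'e'] -> ['c', 'a', 'b', 'd', 'e']
'b': index 2 in ['c', 'a', 'b', 'd', 'e'] -> ['b', 'c', 'a', 'd', 'e']
'd': index 3 in ['b', 'c', 'a', 'd', 'e'] -> ['d', 'b', 'c', 'a', 'e']
'a': index 3 in ['d', 'b', 'c', 'a', 'e'] -> ['a', 'd', 'b', 'c', 'e']
'c': index 3 in ['a', 'd', 'b', 'c', 'e'] -> ['c', 'a', 'd', 'b', 'e']
'e': index 4 in ['c', 'a', 'd', 'b', 'e'] -> ['e', 'c', 'a', 'd', 'b']


Output: [2, 0, 2, 3, 3, 3, 4]


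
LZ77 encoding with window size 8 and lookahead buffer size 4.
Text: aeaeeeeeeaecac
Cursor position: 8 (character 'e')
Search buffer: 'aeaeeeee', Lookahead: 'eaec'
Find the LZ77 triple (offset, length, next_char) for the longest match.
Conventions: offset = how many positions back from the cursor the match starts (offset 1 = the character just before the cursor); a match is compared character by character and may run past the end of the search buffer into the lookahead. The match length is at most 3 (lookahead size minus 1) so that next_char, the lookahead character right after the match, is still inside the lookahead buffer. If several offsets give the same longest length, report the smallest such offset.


Try each offset into the search buffer:
  offset=1 (pos 7, char 'e'): match length 1
  offset=2 (pos 6, char 'e'): match length 1
  offset=3 (pos 5, char 'e'): match length 1
  offset=4 (pos 4, char 'e'): match length 1
  offset=5 (pos 3, char 'e'): match length 1
  offset=6 (pos 2, char 'a'): match length 0
  offset=7 (pos 1, char 'e'): match length 3
  offset=8 (pos 0, char 'a'): match length 0
Longest match has length 3 at offset 7.
next_char = character at position 8 + 3 = 11 -> 'c'

Best match: offset=7, length=3 (matching 'eae' starting at position 1)
LZ77 triple: (7, 3, 'c')


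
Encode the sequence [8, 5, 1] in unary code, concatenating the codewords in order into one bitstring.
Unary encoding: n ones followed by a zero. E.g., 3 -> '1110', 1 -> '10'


Encode each number as n ones followed by a terminating 0:
  8 -> 111111110 (9 bits)
  5 -> 111110 (6 bits)
  1 -> 10 (2 bits)
Total length = 9 + 6 + 2 = 17 bits.

Unary([8, 5, 1]) = 11111111011111010 (17 bits)


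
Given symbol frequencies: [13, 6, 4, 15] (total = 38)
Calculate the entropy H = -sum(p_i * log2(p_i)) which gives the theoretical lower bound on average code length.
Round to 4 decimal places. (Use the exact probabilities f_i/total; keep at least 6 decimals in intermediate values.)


Per-symbol terms -p_i * log2(p_i) with p_i = f_i/38:
  p = 13/38 = 0.342105: log2(p) = -1.547488, -p*log2(p) = 0.529404
  p = 6/38 = 0.157895: log2(p) = -2.662965, -p*log2(p) = 0.420468
  p = 4/38 = 0.105263: log2(p) = -3.247928, -p*log2(p) = 0.341887
  p = 15/38 = 0.394737: log2(p) = -1.341037, -p*log2(p) = 0.529357
H = 0.529404 + 0.420468 + 0.341887 + 0.529357 = 1.821116

H = 1.8211 bits/symbol


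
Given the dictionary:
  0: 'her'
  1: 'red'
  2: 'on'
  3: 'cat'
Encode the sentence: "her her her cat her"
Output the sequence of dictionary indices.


Look up each word in the dictionary:
  'her' -> 0
  'her' -> 0
  'her' -> 0
  'cat' -> 3
  'her' -> 0

Encoded: [0, 0, 0, 3, 0]


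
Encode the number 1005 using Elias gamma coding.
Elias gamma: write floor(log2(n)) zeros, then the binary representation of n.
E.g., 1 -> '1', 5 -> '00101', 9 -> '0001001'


num_bits = floor(log2(1005)) + 1 = 10
leading_zeros = num_bits - 1 = 9
binary(1005) = 1111101101

Elias gamma(1005) = '000000000' + '1111101101' = 0000000001111101101 (19 bits)


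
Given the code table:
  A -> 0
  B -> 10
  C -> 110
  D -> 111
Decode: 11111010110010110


Decoding:
111 -> D
110 -> C
10 -> B
110 -> C
0 -> A
10 -> B
110 -> C


Result: DCBCABC


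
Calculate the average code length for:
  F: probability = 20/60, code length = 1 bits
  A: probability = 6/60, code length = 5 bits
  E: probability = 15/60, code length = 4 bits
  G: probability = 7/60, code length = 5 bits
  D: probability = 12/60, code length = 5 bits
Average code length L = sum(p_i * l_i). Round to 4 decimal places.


Weighted contributions p_i * l_i:
  F: (20/60) * 1 = 20/60
  A: (6/60) * 5 = 30/60
  E: (15/60) * 4 = 60/60
  G: (7/60) * 5 = 35/60
  D: (12/60) * 5 = 60/60
Sum = (20 + 30 + 60 + 35 + 60)/60 = 205/60

L = 205/60 = 3.4167 bits/symbol


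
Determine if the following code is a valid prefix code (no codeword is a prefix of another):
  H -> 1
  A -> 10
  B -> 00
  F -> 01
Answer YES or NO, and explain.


Checking each pair (does one codeword prefix another?):
  H='1' vs A='10': prefix -- VIOLATION

NO -- this is NOT a valid prefix code. H (1) is a prefix of A (10).


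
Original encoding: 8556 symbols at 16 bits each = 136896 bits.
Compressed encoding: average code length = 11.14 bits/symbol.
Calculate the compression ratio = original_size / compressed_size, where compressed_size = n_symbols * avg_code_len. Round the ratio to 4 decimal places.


original_size = n_symbols * orig_bits = 8556 * 16 = 136896 bits
compressed_size = n_symbols * avg_code_len = 8556 * 11.14 = 95313.84 bits
ratio = original_size / compressed_size = 136896 / 95313.84 = 1.4363

Compression ratio = 1.4363


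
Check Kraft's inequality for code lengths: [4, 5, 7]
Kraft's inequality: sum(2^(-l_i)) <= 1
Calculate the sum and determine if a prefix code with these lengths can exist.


Sum = 2^(-4) + 2^(-5) + 2^(-7)
    = 0.0625 + 0.03125 + 0.0078125
    = 13/128 = 0.1015625
Since 0.1015625 <= 1, Kraft's inequality IS satisfied.
A prefix code with these lengths CAN exist.

Kraft sum = 0.1015625. Satisfied.


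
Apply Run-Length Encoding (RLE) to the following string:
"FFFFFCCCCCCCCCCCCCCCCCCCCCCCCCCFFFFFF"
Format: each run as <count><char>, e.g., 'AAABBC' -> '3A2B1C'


Scanning runs left to right:
  i=0: run of 'F' x 5 -> '5F'
  i=5: run of 'C' x 26 -> '26C'
  i=31: run of 'F' x 6 -> '6F'

RLE = 5F26C6F


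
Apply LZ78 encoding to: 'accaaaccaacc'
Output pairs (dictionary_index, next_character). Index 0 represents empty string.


LZ78 encoding steps:
Dictionary: {0: ''}
Step 1: w='' (idx 0), next='a' -> output (0, 'a'), add 'a' as idx 1
Step 2: w='' (idx 0), next='c' -> output (0, 'c'), add 'c' as idx 2
Step 3: w='c' (idx 2), next='a' -> output (2, 'a'), add 'ca' as idx 3
Step 4: w='a' (idx 1), next='a' -> output (1, 'a'), add 'aa' as idx 4
Step 5: w='c' (idx 2), next='c' -> output (2, 'c'), add 'cc' as idx 5
Step 6: w='aa' (idx 4), next='c' -> output (4, 'c'), add 'aac' as idx 6
Step 7: w='c' (idx 2), end of input -> output (2, '')


Encoded: [(0, 'a'), (0, 'c'), (2, 'a'), (1, 'a'), (2, 'c'), (4, 'c'), (2, '')]


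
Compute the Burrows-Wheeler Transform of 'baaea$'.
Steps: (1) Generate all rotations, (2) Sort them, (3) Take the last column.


Rotations (sorted):
  0: $baaea -> last char: a
  1: a$baae -> last char: e
  2: aaea$b -> last char: b
  3: aea$ba -> last char: a
  4: baaea$ -> last char: $
  5: ea$baa -> last char: a


BWT = aeba$a


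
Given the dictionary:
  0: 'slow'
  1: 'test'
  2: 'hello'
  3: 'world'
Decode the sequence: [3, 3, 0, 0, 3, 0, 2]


Look up each index in the dictionary:
  3 -> 'world'
  3 -> 'world'
  0 -> 'slow'
  0 -> 'slow'
  3 -> 'world'
  0 -> 'slow'
  2 -> 'hello'

Decoded: "world world slow slow world slow hello"


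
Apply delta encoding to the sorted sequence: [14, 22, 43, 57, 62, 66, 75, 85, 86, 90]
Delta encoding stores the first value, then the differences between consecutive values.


First value: 14
Deltas:
  22 - 14 = 8
  43 - 22 = 21
  57 - 43 = 14
  62 - 57 = 5
  66 - 62 = 4
  75 - 66 = 9
  85 - 75 = 10
  86 - 85 = 1
  90 - 86 = 4


Delta encoded: [14, 8, 21, 14, 5, 4, 9, 10, 1, 4]


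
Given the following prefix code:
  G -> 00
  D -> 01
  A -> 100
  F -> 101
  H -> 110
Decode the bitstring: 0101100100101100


Decoding step by step:
Bits 01 -> D
Bits 01 -> D
Bits 100 -> A
Bits 100 -> A
Bits 101 -> F
Bits 100 -> A


Decoded message: DDAAFA


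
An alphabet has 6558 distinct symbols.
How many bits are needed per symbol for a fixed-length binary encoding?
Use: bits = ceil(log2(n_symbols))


log2(6558) = 12.679
Bracket: 2^12 = 4096 < 6558 <= 2^13 = 8192
So ceil(log2(6558)) = 13

bits = ceil(log2(6558)) = ceil(12.679) = 13 bits


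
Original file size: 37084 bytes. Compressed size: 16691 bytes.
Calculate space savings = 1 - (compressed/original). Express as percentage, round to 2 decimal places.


ratio = compressed/original = 16691/37084 = 0.450086
savings = 1 - ratio = 1 - 0.450086 = 0.549914
as a percentage: 0.549914 * 100 = 54.99%

Space savings = 1 - 16691/37084 = 54.99%


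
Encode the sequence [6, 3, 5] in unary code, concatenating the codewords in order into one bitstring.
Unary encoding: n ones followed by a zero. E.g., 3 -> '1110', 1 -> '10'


Encode each number as n ones followed by a terminating 0:
  6 -> 1111110 (7 bits)
  3 -> 1110 (4 bits)
  5 -> 111110 (6 bits)
Total length = 7 + 4 + 6 = 17 bits.

Unary([6, 3, 5]) = 11111101110111110 (17 bits)


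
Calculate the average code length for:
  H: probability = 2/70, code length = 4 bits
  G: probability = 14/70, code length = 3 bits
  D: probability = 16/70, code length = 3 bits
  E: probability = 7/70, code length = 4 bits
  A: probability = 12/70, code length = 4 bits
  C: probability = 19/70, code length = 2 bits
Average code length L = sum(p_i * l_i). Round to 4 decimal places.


Weighted contributions p_i * l_i:
  H: (2/70) * 4 = 8/70
  G: (14/70) * 3 = 42/70
  D: (16/70) * 3 = 48/70
  E: (7/70) * 4 = 28/70
  A: (12/70) * 4 = 48/70
  C: (19/70) * 2 = 38/70
Sum = (8 + 42 + 48 + 28 + 48 + 38)/70 = 212/70

L = 212/70 = 3.0286 bits/symbol


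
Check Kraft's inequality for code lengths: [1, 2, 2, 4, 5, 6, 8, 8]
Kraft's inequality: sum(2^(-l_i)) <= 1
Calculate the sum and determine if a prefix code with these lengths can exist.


Sum = 2^(-1) + 2^(-2) + 2^(-2) + 2^(-4) + 2^(-5) + 2^(-6) + 2^(-8) + 2^(-8)
    = 0.5 + 0.25 + 0.25 + 0.0625 + 0.03125 + 0.015625 + 0.00390625 + 0.00390625
    = 286/256 = 1.1171875
Since 1.1171875 > 1, Kraft's inequality is NOT satisfied.
A prefix code with these lengths CANNOT exist.

Kraft sum = 1.1171875. Not satisfied.


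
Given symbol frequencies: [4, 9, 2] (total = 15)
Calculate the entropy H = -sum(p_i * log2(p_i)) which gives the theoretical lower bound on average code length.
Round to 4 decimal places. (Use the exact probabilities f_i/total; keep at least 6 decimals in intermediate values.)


Per-symbol terms -p_i * log2(p_i) with p_i = f_i/15:
  p = 4/15 = 0.266667: log2(p) = -1.906891, -p*log2(p) = 0.508504
  p = 9/15 = 0.600000: log2(p) = -0.736966, -p*log2(p) = 0.442179
  p = 2/15 = 0.133333: log2(p) = -2.906891, -p*log2(p) = 0.387585
H = 0.508504 + 0.442179 + 0.387585 = 1.338268

H = 1.3383 bits/symbol


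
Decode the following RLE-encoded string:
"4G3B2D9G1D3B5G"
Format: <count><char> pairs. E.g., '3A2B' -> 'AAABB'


Expanding each <count><char> pair:
  4G -> 'GGGG'
  3B -> 'BBB'
  2D -> 'DD'
  9G -> 'GGGGGGGGG'
  1D -> 'D'
  3B -> 'BBB'
  5G -> 'GGGGG'

Decoded = GGGGBBBDDGGGGGGGGGDBBBGGGGG


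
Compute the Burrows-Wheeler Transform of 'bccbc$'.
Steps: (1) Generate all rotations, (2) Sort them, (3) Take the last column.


Rotations (sorted):
  0: $bccbc -> last char: c
  1: bc$bcc -> last char: c
  2: bccbc$ -> last char: $
  3: c$bccb -> last char: b
  4: cbc$bc -> last char: c
  5: ccbc$b -> last char: b


BWT = cc$bcb


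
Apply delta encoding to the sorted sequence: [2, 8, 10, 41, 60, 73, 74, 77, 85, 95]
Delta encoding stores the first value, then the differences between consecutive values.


First value: 2
Deltas:
  8 - 2 = 6
  10 - 8 = 2
  41 - 10 = 31
  60 - 41 = 19
  73 - 60 = 13
  74 - 73 = 1
  77 - 74 = 3
  85 - 77 = 8
  95 - 85 = 10


Delta encoded: [2, 6, 2, 31, 19, 13, 1, 3, 8, 10]


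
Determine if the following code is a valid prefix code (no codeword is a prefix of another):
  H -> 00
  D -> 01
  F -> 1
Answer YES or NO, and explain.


Checking each pair (does one codeword prefix another?):
  H='00' vs D='01': no prefix
  H='00' vs F='1': no prefix
  D='01' vs H='00': no prefix
  D='01' vs F='1': no prefix
  F='1' vs H='00': no prefix
  F='1' vs D='01': no prefix
No violation found over all pairs.

YES -- this is a valid prefix code. No codeword is a prefix of any other codeword.


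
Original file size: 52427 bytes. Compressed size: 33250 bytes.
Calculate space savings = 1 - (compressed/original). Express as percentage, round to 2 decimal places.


ratio = compressed/original = 33250/52427 = 0.634215
savings = 1 - ratio = 1 - 0.634215 = 0.365785
as a percentage: 0.365785 * 100 = 36.58%

Space savings = 1 - 33250/52427 = 36.58%


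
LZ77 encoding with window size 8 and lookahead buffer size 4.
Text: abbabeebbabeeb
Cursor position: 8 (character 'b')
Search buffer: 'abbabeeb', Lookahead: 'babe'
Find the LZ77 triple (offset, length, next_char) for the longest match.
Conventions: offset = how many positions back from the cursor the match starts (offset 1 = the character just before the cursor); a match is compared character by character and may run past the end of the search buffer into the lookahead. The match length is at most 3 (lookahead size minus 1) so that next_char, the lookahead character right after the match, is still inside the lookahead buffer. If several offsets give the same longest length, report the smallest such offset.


Try each offset into the search buffer:
  offset=1 (pos 7, char 'b'): match length 1
  offset=2 (pos 6, char 'e'): match length 0
  offset=3 (pos 5, char 'e'): match length 0
  offset=4 (pos 4, char 'b'): match length 1
  offset=5 (pos 3, char 'a'): match length 0
  offset=6 (pos 2, char 'b'): match length 3
  offset=7 (pos 1, char 'b'): match length 1
  offset=8 (pos 0, char 'a'): match length 0
Longest match has length 3 at offset 6.
next_char = character at position 8 + 3 = 11 -> 'e'

Best match: offset=6, length=3 (matching 'bab' starting at position 2)
LZ77 triple: (6, 3, 'e')


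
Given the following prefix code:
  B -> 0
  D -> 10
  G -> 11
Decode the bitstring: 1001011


Decoding step by step:
Bits 10 -> D
Bits 0 -> B
Bits 10 -> D
Bits 11 -> G


Decoded message: DBDG


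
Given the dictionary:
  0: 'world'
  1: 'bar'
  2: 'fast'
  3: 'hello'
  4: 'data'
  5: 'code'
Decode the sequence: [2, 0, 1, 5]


Look up each index in the dictionary:
  2 -> 'fast'
  0 -> 'world'
  1 -> 'bar'
  5 -> 'code'

Decoded: "fast world bar code"


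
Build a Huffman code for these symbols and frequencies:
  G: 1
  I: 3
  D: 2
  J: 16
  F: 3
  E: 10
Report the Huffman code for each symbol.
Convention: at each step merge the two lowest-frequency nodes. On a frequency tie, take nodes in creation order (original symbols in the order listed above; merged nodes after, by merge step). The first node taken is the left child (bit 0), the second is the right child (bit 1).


Huffman tree construction:
Step 1: Merge G(1) + D(2) = 3
Step 2: Merge I(3) + F(3) = 6
Step 3: Merge (G+D)(3) + (I+F)(6) = 9
Step 4: Merge ((G+D)+(I+F))(9) + E(10) = 19
Step 5: Merge J(16) + (((G+D)+(I+F))+E)(19) = 35
Read each symbol's code off the tree from the root (left child = 0, right child = 1).

Codes:
  G: 1000 (length 4)
  I: 1010 (length 4)
  D: 1001 (length 4)
  J: 0 (length 1)
  F: 1011 (length 4)
  E: 11 (length 2)
Average code length: 72/35 = 2.0571 bits/symbol


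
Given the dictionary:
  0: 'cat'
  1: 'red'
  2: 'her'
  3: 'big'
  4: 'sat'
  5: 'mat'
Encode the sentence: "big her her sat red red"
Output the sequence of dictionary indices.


Look up each word in the dictionary:
  'big' -> 3
  'her' -> 2
  'her' -> 2
  'sat' -> 4
  'red' -> 1
  'red' -> 1

Encoded: [3, 2, 2, 4, 1, 1]


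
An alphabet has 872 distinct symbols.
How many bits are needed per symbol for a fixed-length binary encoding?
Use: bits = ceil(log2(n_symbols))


log2(872) = 9.7682
Bracket: 2^9 = 512 < 872 <= 2^10 = 1024
So ceil(log2(872)) = 10

bits = ceil(log2(872)) = ceil(9.7682) = 10 bits


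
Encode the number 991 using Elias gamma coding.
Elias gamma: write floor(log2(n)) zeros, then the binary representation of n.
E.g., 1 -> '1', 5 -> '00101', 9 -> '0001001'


num_bits = floor(log2(991)) + 1 = 10
leading_zeros = num_bits - 1 = 9
binary(991) = 1111011111

Elias gamma(991) = '000000000' + '1111011111' = 0000000001111011111 (19 bits)


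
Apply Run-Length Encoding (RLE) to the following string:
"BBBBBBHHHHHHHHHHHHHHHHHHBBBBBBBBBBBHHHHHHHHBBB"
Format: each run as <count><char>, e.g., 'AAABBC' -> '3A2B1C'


Scanning runs left to right:
  i=0: run of 'B' x 6 -> '6B'
  i=6: run of 'H' x 18 -> '18H'
  i=24: run of 'B' x 11 -> '11B'
  i=35: run of 'H' x 8 -> '8H'
  i=43: run of 'B' x 3 -> '3B'

RLE = 6B18H11B8H3B


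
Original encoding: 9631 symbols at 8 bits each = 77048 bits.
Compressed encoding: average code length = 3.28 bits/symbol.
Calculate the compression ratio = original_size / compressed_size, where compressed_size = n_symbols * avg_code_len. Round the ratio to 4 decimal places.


original_size = n_symbols * orig_bits = 9631 * 8 = 77048 bits
compressed_size = n_symbols * avg_code_len = 9631 * 3.28 = 31589.68 bits
ratio = original_size / compressed_size = 77048 / 31589.68 = 2.439

Compression ratio = 2.439


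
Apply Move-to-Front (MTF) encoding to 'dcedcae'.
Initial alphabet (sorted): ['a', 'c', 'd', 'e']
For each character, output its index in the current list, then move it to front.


MTF encoding:
'd': index 2 in ['a', 'c', 'd', 'e'] -> ['d', 'a', 'c', 'e']
'c': index 2 in ['d', 'a', 'c', 'e'] -> ['c', 'd', 'a', 'e']
'e': index 3 in ['c', 'd', 'a', 'e'] -> ['e', 'c', 'd', 'a']
'd': index 2 in ['e', 'c', 'd', 'a'] -> ['d', 'e', 'c', 'a']
'c': index 2 in ['d', 'e', 'c', 'a'] -> ['c', 'd', 'e', 'a']
'a': index 3 in ['c', 'd', 'e', 'a'] -> ['a', 'c', 'd', 'e']
'e': index 3 in ['a', 'c', 'd', 'e'] -> ['e', 'a', 'c', 'd']


Output: [2, 2, 3, 2, 2, 3, 3]


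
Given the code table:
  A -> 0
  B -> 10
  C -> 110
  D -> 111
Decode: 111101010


Decoding:
111 -> D
10 -> B
10 -> B
10 -> B


Result: DBBB


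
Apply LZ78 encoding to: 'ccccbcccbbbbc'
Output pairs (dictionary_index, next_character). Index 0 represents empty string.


LZ78 encoding steps:
Dictionary: {0: ''}
Step 1: w='' (idx 0), next='c' -> output (0, 'c'), add 'c' as idx 1
Step 2: w='c' (idx 1), next='c' -> output (1, 'c'), add 'cc' as idx 2
Step 3: w='c' (idx 1), next='b' -> output (1, 'b'), add 'cb' as idx 3
Step 4: w='cc' (idx 2), next='c' -> output (2, 'c'), add 'ccc' as idx 4
Step 5: w='' (idx 0), next='b' -> output (0, 'b'), add 'b' as idx 5
Step 6: w='b' (idx 5), next='b' -> output (5, 'b'), add 'bb' as idx 6
Step 7: w='b' (idx 5), next='c' -> output (5, 'c'), add 'bc' as idx 7


Encoded: [(0, 'c'), (1, 'c'), (1, 'b'), (2, 'c'), (0, 'b'), (5, 'b'), (5, 'c')]


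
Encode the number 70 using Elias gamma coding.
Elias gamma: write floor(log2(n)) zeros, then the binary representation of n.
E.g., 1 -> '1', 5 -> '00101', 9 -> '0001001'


num_bits = floor(log2(70)) + 1 = 7
leading_zeros = num_bits - 1 = 6
binary(70) = 1000110

Elias gamma(70) = '000000' + '1000110' = 0000001000110 (13 bits)


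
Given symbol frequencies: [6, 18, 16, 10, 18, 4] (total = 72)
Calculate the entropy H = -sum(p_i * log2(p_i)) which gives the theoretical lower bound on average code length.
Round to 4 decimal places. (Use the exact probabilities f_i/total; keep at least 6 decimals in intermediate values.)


Per-symbol terms -p_i * log2(p_i) with p_i = f_i/72:
  p = 6/72 = 0.083333: log2(p) = -3.584963, -p*log2(p) = 0.298747
  p = 18/72 = 0.250000: log2(p) = -2.000000, -p*log2(p) = 0.500000
  p = 16/72 = 0.222222: log2(p) = -2.169925, -p*log2(p) = 0.482206
  p = 10/72 = 0.138889: log2(p) = -2.847997, -p*log2(p) = 0.395555
  p = 18/72 = 0.250000: log2(p) = -2.000000, -p*log2(p) = 0.500000
  p = 4/72 = 0.055556: log2(p) = -4.169925, -p*log2(p) = 0.231663
H = 0.298747 + 0.500000 + 0.482206 + 0.395555 + 0.500000 + 0.231663 = 2.408171

H = 2.4082 bits/symbol


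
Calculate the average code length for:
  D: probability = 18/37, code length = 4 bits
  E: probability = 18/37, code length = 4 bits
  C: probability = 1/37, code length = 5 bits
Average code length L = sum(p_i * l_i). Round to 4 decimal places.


Weighted contributions p_i * l_i:
  D: (18/37) * 4 = 72/37
  E: (18/37) * 4 = 72/37
  C: (1/37) * 5 = 5/37
Sum = (72 + 72 + 5)/37 = 149/37

L = 149/37 = 4.0270 bits/symbol


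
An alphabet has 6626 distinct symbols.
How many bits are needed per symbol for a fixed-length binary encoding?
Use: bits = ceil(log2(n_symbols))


log2(6626) = 12.6939
Bracket: 2^12 = 4096 < 6626 <= 2^13 = 8192
So ceil(log2(6626)) = 13

bits = ceil(log2(6626)) = ceil(12.6939) = 13 bits


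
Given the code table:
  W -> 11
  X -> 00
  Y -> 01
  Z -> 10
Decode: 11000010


Decoding:
11 -> W
00 -> X
00 -> X
10 -> Z


Result: WXXZ


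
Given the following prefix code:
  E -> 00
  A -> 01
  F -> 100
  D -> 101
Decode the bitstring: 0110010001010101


Decoding step by step:
Bits 01 -> A
Bits 100 -> F
Bits 100 -> F
Bits 01 -> A
Bits 01 -> A
Bits 01 -> A
Bits 01 -> A


Decoded message: AFFAAAA


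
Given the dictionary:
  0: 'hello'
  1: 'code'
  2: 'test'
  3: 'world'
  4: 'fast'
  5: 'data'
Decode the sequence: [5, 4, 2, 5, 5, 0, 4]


Look up each index in the dictionary:
  5 -> 'data'
  4 -> 'fast'
  2 -> 'test'
  5 -> 'data'
  5 -> 'data'
  0 -> 'hello'
  4 -> 'fast'

Decoded: "data fast test data data hello fast"


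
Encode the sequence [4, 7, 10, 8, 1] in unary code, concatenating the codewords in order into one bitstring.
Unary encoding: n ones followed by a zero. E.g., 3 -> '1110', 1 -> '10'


Encode each number as n ones followed by a terminating 0:
  4 -> 11110 (5 bits)
  7 -> 11111110 (8 bits)
  10 -> 11111111110 (11 bits)
  8 -> 111111110 (9 bits)
  1 -> 10 (2 bits)
Total length = 5 + 8 + 11 + 9 + 2 = 35 bits.

Unary([4, 7, 10, 8, 1]) = 11110111111101111111111011111111010 (35 bits)


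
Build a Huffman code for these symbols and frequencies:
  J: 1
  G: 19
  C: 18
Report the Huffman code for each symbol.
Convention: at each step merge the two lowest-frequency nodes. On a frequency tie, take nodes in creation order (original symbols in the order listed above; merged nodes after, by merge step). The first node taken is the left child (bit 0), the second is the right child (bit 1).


Huffman tree construction:
Step 1: Merge J(1) + C(18) = 19
Step 2: Merge G(19) + (J+C)(19) = 38
Read each symbol's code off the tree from the root (left child = 0, right child = 1).

Codes:
  J: 10 (length 2)
  G: 0 (length 1)
  C: 11 (length 2)
Average code length: 57/38 = 1.5000 bits/symbol


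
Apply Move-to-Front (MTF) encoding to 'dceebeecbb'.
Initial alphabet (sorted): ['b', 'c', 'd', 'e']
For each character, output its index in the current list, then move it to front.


MTF encoding:
'd': index 2 in ['b', 'c', 'd', 'e'] -> ['d', 'b', 'c', 'e']
'c': index 2 in ['d', 'b', 'c', 'e'] -> ['c', 'd', 'b', 'e']
'e': index 3 in ['c', 'd', 'b', 'e'] -> ['e', 'c', 'd', 'b']
'e': index 0 in ['e', 'c', 'd', 'b'] -> ['e', 'c', 'd', 'b']
'b': index 3 in ['e', 'c', 'd', 'b'] -> ['b', 'e', 'c', 'd']
'e': index 1 in ['b', 'e', 'c', 'd'] -> ['e', 'b', 'c', 'd']
'e': index 0 in ['e', 'b', 'c', 'd'] -> ['e', 'b', 'c', 'd']
'c': index 2 in ['e', 'b', 'c', 'd'] -> ['c', 'e', 'b', 'd']
'b': index 2 in ['c', 'e', 'b', 'd'] -> ['b', 'c', 'e', 'd']
'b': index 0 in ['b', 'c', 'e', 'd'] -> ['b', 'c', 'e', 'd']


Output: [2, 2, 3, 0, 3, 1, 0, 2, 2, 0]


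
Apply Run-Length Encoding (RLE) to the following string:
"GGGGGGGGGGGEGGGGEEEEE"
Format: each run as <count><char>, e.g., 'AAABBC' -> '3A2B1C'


Scanning runs left to right:
  i=0: run of 'G' x 11 -> '11G'
  i=11: run of 'E' x 1 -> '1E'
  i=12: run of 'G' x 4 -> '4G'
  i=16: run of 'E' x 5 -> '5E'

RLE = 11G1E4G5E


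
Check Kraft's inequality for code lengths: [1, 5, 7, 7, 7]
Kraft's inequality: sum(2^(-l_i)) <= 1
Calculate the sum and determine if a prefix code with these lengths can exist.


Sum = 2^(-1) + 2^(-5) + 2^(-7) + 2^(-7) + 2^(-7)
    = 0.5 + 0.03125 + 0.0078125 + 0.0078125 + 0.0078125
    = 71/128 = 0.5546875
Since 0.5546875 <= 1, Kraft's inequality IS satisfied.
A prefix code with these lengths CAN exist.

Kraft sum = 0.5546875. Satisfied.


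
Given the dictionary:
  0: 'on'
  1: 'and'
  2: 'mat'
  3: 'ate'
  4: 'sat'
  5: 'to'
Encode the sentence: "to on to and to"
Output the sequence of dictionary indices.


Look up each word in the dictionary:
  'to' -> 5
  'on' -> 0
  'to' -> 5
  'and' -> 1
  'to' -> 5

Encoded: [5, 0, 5, 1, 5]


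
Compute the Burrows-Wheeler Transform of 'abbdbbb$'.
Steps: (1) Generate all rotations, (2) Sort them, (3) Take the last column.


Rotations (sorted):
  0: $abbdbbb -> last char: b
  1: abbdbbb$ -> last char: $
  2: b$abbdbb -> last char: b
  3: bb$abbdb -> last char: b
  4: bbb$abbd -> last char: d
  5: bbdbbb$a -> last char: a
  6: bdbbb$ab -> last char: b
  7: dbbb$abb -> last char: b


BWT = b$bbdabb


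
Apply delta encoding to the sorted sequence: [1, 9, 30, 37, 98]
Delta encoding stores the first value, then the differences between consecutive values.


First value: 1
Deltas:
  9 - 1 = 8
  30 - 9 = 21
  37 - 30 = 7
  98 - 37 = 61


Delta encoded: [1, 8, 21, 7, 61]


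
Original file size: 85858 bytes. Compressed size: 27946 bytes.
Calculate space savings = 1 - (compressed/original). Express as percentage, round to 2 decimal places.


ratio = compressed/original = 27946/85858 = 0.325491
savings = 1 - ratio = 1 - 0.325491 = 0.674509
as a percentage: 0.674509 * 100 = 67.45%

Space savings = 1 - 27946/85858 = 67.45%


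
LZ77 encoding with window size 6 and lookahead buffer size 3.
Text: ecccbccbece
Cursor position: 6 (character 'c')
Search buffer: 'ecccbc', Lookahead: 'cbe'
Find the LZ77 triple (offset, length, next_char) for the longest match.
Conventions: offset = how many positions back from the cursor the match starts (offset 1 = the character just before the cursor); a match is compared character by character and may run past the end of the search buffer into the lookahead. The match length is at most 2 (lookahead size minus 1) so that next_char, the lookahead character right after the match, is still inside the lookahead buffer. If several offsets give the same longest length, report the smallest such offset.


Try each offset into the search buffer:
  offset=1 (pos 5, char 'c'): match length 1
  offset=2 (pos 4, char 'b'): match length 0
  offset=3 (pos 3, char 'c'): match length 2
  offset=4 (pos 2, char 'c'): match length 1
  offset=5 (pos 1, char 'c'): match length 1
  offset=6 (pos 0, char 'e'): match length 0
Longest match has length 2 at offset 3.
next_char = character at position 6 + 2 = 8 -> 'e'

Best match: offset=3, length=2 (matching 'cb' starting at position 3)
LZ77 triple: (3, 2, 'e')


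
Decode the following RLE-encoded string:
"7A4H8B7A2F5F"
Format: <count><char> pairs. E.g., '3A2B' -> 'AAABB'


Expanding each <count><char> pair:
  7A -> 'AAAAAAA'
  4H -> 'HHHH'
  8B -> 'BBBBBBBB'
  7A -> 'AAAAAAA'
  2F -> 'FF'
  5F -> 'FFFFF'

Decoded = AAAAAAAHHHHBBBBBBBBAAAAAAAFFFFFFF


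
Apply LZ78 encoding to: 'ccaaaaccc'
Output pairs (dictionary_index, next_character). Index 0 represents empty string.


LZ78 encoding steps:
Dictionary: {0: ''}
Step 1: w='' (idx 0), next='c' -> output (0, 'c'), add 'c' as idx 1
Step 2: w='c' (idx 1), next='a' -> output (1, 'a'), add 'ca' as idx 2
Step 3: w='' (idx 0), next='a' -> output (0, 'a'), add 'a' as idx 3
Step 4: w='a' (idx 3), next='a' -> output (3, 'a'), add 'aa' as idx 4
Step 5: w='c' (idx 1), next='c' -> output (1, 'c'), add 'cc' as idx 5
Step 6: w='c' (idx 1), end of input -> output (1, '')


Encoded: [(0, 'c'), (1, 'a'), (0, 'a'), (3, 'a'), (1, 'c'), (1, '')]


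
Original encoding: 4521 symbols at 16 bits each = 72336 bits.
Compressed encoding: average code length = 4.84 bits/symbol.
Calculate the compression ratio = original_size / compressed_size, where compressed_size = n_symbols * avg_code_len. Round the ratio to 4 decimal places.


original_size = n_symbols * orig_bits = 4521 * 16 = 72336 bits
compressed_size = n_symbols * avg_code_len = 4521 * 4.84 = 21881.64 bits
ratio = original_size / compressed_size = 72336 / 21881.64 = 3.3058

Compression ratio = 3.3058


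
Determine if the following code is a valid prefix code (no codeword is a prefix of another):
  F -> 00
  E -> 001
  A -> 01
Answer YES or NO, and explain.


Checking each pair (does one codeword prefix another?):
  F='00' vs E='001': prefix -- VIOLATION

NO -- this is NOT a valid prefix code. F (00) is a prefix of E (001).


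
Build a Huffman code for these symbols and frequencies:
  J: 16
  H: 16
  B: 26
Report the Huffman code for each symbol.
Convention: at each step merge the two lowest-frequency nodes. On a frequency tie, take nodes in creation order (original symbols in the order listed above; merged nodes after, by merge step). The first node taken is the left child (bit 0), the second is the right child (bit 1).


Huffman tree construction:
Step 1: Merge J(16) + H(16) = 32
Step 2: Merge B(26) + (J+H)(32) = 58
Read each symbol's code off the tree from the root (left child = 0, right child = 1).

Codes:
  J: 10 (length 2)
  H: 11 (length 2)
  B: 0 (length 1)
Average code length: 90/58 = 1.5517 bits/symbol


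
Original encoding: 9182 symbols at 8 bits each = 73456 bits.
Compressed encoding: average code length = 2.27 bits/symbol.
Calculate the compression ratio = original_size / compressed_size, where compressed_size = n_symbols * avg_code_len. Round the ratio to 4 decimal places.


original_size = n_symbols * orig_bits = 9182 * 8 = 73456 bits
compressed_size = n_symbols * avg_code_len = 9182 * 2.27 = 20843.14 bits
ratio = original_size / compressed_size = 73456 / 20843.14 = 3.5242

Compression ratio = 3.5242
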